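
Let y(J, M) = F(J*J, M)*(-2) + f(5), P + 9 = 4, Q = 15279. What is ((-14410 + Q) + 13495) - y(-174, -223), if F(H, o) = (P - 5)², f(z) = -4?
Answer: 14568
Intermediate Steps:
P = -5 (P = -9 + 4 = -5)
F(H, o) = 100 (F(H, o) = (-5 - 5)² = (-10)² = 100)
y(J, M) = -204 (y(J, M) = 100*(-2) - 4 = -200 - 4 = -204)
((-14410 + Q) + 13495) - y(-174, -223) = ((-14410 + 15279) + 13495) - 1*(-204) = (869 + 13495) + 204 = 14364 + 204 = 14568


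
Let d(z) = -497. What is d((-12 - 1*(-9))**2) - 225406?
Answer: -225903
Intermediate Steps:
d((-12 - 1*(-9))**2) - 225406 = -497 - 225406 = -225903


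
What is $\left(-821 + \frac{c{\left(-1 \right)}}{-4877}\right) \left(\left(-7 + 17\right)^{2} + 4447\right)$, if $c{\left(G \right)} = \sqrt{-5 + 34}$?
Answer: $-3733087 - \frac{4547 \sqrt{29}}{4877} \approx -3.7331 \cdot 10^{6}$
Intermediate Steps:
$c{\left(G \right)} = \sqrt{29}$
$\left(-821 + \frac{c{\left(-1 \right)}}{-4877}\right) \left(\left(-7 + 17\right)^{2} + 4447\right) = \left(-821 + \frac{\sqrt{29}}{-4877}\right) \left(\left(-7 + 17\right)^{2} + 4447\right) = \left(-821 + \sqrt{29} \left(- \frac{1}{4877}\right)\right) \left(10^{2} + 4447\right) = \left(-821 - \frac{\sqrt{29}}{4877}\right) \left(100 + 4447\right) = \left(-821 - \frac{\sqrt{29}}{4877}\right) 4547 = -3733087 - \frac{4547 \sqrt{29}}{4877}$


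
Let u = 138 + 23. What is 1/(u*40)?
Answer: 1/6440 ≈ 0.00015528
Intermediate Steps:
u = 161
1/(u*40) = 1/(161*40) = 1/6440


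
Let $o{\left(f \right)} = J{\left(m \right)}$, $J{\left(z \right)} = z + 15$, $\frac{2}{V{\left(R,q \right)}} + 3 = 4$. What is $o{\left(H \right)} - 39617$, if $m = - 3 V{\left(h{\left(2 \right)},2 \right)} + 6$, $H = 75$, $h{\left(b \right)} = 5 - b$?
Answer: $-39602$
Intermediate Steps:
$V{\left(R,q \right)} = 2$ ($V{\left(R,q \right)} = \frac{2}{-3 + 4} = \frac{2}{1} = 2 \cdot 1 = 2$)
$m = 0$ ($m = \left(-3\right) 2 + 6 = -6 + 6 = 0$)
$J{\left(z \right)} = 15 + z$
$o{\left(f \right)} = 15$ ($o{\left(f \right)} = 15 + 0 = 15$)
$o{\left(H \right)} - 39617 = 15 - 39617 = -39602$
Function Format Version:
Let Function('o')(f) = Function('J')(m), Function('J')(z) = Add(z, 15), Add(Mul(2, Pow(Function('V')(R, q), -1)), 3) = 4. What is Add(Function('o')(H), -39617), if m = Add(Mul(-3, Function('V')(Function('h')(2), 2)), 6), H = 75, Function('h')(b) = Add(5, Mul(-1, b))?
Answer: -39602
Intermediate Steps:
Function('V')(R, q) = 2 (Function('V')(R, q) = Mul(2, Pow(Add(-3, 4), -1)) = Mul(2, Pow(1, -1)) = Mul(2, 1) = 2)
m = 0 (m = Add(Mul(-3, 2), 6) = Add(-6, 6) = 0)
Function('J')(z) = Add(15, z)
Function('o')(f) = 15 (Function('o')(f) = Add(15, 0) = 15)
Add(Function('o')(H), -39617) = Add(15, -39617) = -39602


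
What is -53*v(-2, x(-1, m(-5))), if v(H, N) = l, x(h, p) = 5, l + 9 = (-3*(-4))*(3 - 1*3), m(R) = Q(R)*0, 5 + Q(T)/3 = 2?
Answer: 477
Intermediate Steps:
Q(T) = -9 (Q(T) = -15 + 3*2 = -15 + 6 = -9)
m(R) = 0 (m(R) = -9*0 = 0)
l = -9 (l = -9 + (-3*(-4))*(3 - 1*3) = -9 + 12*(3 - 3) = -9 + 12*0 = -9 + 0 = -9)
v(H, N) = -9
-53*v(-2, x(-1, m(-5))) = -53*(-9) = 477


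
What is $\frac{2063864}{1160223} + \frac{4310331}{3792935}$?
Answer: $\frac{12829047164653}{4400650424505} \approx 2.9153$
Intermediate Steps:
$\frac{2063864}{1160223} + \frac{4310331}{3792935} = \frac{12829047164653}{4400650424505}$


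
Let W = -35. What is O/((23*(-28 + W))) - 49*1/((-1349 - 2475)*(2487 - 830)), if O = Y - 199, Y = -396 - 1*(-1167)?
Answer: -3624331495/9181397232 ≈ -0.39475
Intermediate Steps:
Y = 771 (Y = -396 + 1167 = 771)
O = 572 (O = 771 - 199 = 572)
O/((23*(-28 + W))) - 49*1/((-1349 - 2475)*(2487 - 830)) = 572/((23*(-28 - 35))) - 49*1/((-1349 - 2475)*(2487 - 830)) = 572/((23*(-63))) - 49/((-3824*1657)) = 572/(-1449) - 49/(-6336368) = 572*(-1/1449) - 49*(-1/6336368) = -572/1449 + 49/6336368 = -3624331495/9181397232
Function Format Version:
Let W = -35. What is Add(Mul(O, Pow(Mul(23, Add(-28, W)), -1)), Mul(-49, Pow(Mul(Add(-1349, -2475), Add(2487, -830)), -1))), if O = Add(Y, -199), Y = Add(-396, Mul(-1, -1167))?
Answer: Rational(-3624331495, 9181397232) ≈ -0.39475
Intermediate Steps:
Y = 771 (Y = Add(-396, 1167) = 771)
O = 572 (O = Add(771, -199) = 572)
Add(Mul(O, Pow(Mul(23, Add(-28, W)), -1)), Mul(-49, Pow(Mul(Add(-1349, -2475), Add(2487, -830)), -1))) = Add(Mul(572, Pow(Mul(23, Add(-28, -35)), -1)), Mul(-49, Pow(Mul(Add(-1349, -2475), Add(2487, -830)), -1))) = Add(Mul(572, Pow(Mul(23, -63), -1)), Mul(-49, Pow(Mul(-3824, 1657), -1))) = Add(Mul(572, Pow(-1449, -1)), Mul(-49, Pow(-6336368, -1))) = Add(Mul(572, Rational(-1, 1449)), Mul(-49, Rational(-1, 6336368))) = Add(Rational(-572, 1449), Rational(49, 6336368)) = Rational(-3624331495, 9181397232)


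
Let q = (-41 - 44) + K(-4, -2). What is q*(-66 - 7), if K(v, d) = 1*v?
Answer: 6497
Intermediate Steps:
K(v, d) = v
q = -89 (q = (-41 - 44) - 4 = -85 - 4 = -89)
q*(-66 - 7) = -89*(-66 - 7) = -89*(-73) = 6497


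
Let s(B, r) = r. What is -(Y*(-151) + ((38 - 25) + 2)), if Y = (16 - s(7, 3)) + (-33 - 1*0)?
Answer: -3035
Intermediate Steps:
Y = -20 (Y = (16 - 1*3) + (-33 - 1*0) = (16 - 3) + (-33 + 0) = 13 - 33 = -20)
-(Y*(-151) + ((38 - 25) + 2)) = -(-20*(-151) + ((38 - 25) + 2)) = -(3020 + (13 + 2)) = -(3020 + 15) = -1*3035 = -3035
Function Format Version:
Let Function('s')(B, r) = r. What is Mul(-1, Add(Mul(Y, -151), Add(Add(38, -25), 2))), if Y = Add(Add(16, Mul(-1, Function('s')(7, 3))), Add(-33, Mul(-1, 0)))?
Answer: -3035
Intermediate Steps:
Y = -20 (Y = Add(Add(16, Mul(-1, 3)), Add(-33, Mul(-1, 0))) = Add(Add(16, -3), Add(-33, 0)) = Add(13, -33) = -20)
Mul(-1, Add(Mul(Y, -151), Add(Add(38, -25), 2))) = Mul(-1, Add(Mul(-20, -151), Add(Add(38, -25), 2))) = Mul(-1, Add(3020, Add(13, 2))) = Mul(-1, Add(3020, 15)) = Mul(-1, 3035) = -3035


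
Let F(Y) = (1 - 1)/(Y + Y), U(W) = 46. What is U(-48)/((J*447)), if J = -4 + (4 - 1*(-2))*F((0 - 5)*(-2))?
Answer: -23/894 ≈ -0.025727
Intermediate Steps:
F(Y) = 0 (F(Y) = 0/((2*Y)) = 0*(1/(2*Y)) = 0)
J = -4 (J = -4 + (4 - 1*(-2))*0 = -4 + (4 + 2)*0 = -4 + 6*0 = -4 + 0 = -4)
U(-48)/((J*447)) = 46/((-4*447)) = 46/(-1788) = 46*(-1/1788) = -23/894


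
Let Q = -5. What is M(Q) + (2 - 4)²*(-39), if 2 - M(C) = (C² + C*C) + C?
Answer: -199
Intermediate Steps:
M(C) = 2 - C - 2*C² (M(C) = 2 - ((C² + C*C) + C) = 2 - ((C² + C²) + C) = 2 - (2*C² + C) = 2 - (C + 2*C²) = 2 + (-C - 2*C²) = 2 - C - 2*C²)
M(Q) + (2 - 4)²*(-39) = (2 - 1*(-5) - 2*(-5)²) + (2 - 4)²*(-39) = (2 + 5 - 2*25) + (-2)²*(-39) = (2 + 5 - 50) + 4*(-39) = -43 - 156 = -199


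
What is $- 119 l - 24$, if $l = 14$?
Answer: $-1690$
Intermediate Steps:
$- 119 l - 24 = \left(-119\right) 14 - 24 = -1666 - 24 = -1690$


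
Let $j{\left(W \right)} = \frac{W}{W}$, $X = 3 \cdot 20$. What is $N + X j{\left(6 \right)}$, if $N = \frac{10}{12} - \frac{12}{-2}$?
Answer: $\frac{401}{6} \approx 66.833$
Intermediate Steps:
$X = 60$
$j{\left(W \right)} = 1$
$N = \frac{41}{6}$ ($N = 10 \cdot \frac{1}{12} - -6 = \frac{5}{6} + 6 = \frac{41}{6} \approx 6.8333$)
$N + X j{\left(6 \right)} = \frac{41}{6} + 60 \cdot 1 = \frac{41}{6} + 60 = \frac{401}{6}$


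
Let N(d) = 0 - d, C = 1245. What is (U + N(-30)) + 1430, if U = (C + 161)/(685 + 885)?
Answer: 1146803/785 ≈ 1460.9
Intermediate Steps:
U = 703/785 (U = (1245 + 161)/(685 + 885) = 1406/1570 = 1406*(1/1570) = 703/785 ≈ 0.89554)
N(d) = -d
(U + N(-30)) + 1430 = (703/785 - 1*(-30)) + 1430 = (703/785 + 30) + 1430 = 24253/785 + 1430 = 1146803/785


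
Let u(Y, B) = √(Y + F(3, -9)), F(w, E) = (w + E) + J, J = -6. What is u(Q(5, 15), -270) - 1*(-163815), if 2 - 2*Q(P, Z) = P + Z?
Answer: 163815 + I*√21 ≈ 1.6382e+5 + 4.5826*I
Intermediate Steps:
Q(P, Z) = 1 - P/2 - Z/2 (Q(P, Z) = 1 - (P + Z)/2 = 1 + (-P/2 - Z/2) = 1 - P/2 - Z/2)
F(w, E) = -6 + E + w (F(w, E) = (w + E) - 6 = (E + w) - 6 = -6 + E + w)
u(Y, B) = √(-12 + Y) (u(Y, B) = √(Y + (-6 - 9 + 3)) = √(Y - 12) = √(-12 + Y))
u(Q(5, 15), -270) - 1*(-163815) = √(-12 + (1 - ½*5 - ½*15)) - 1*(-163815) = √(-12 + (1 - 5/2 - 15/2)) + 163815 = √(-12 - 9) + 163815 = √(-21) + 163815 = I*√21 + 163815 = 163815 + I*√21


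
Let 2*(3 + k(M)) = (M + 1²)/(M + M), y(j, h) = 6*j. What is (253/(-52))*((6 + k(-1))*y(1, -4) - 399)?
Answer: 96393/52 ≈ 1853.7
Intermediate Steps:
k(M) = -3 + (1 + M)/(4*M) (k(M) = -3 + ((M + 1²)/(M + M))/2 = -3 + ((M + 1)/((2*M)))/2 = -3 + ((1 + M)*(1/(2*M)))/2 = -3 + ((1 + M)/(2*M))/2 = -3 + (1 + M)/(4*M))
(253/(-52))*((6 + k(-1))*y(1, -4) - 399) = (253/(-52))*((6 + (¼)*(1 - 11*(-1))/(-1))*(6*1) - 399) = (253*(-1/52))*((6 + (¼)*(-1)*(1 + 11))*6 - 399) = -253*((6 + (¼)*(-1)*12)*6 - 399)/52 = -253*((6 - 3)*6 - 399)/52 = -253*(3*6 - 399)/52 = -253*(18 - 399)/52 = -253/52*(-381) = 96393/52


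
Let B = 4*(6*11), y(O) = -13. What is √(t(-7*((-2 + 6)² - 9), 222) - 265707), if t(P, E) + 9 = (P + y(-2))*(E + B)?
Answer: 6*I*√8218 ≈ 543.92*I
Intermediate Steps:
B = 264 (B = 4*66 = 264)
t(P, E) = -9 + (-13 + P)*(264 + E) (t(P, E) = -9 + (P - 13)*(E + 264) = -9 + (-13 + P)*(264 + E))
√(t(-7*((-2 + 6)² - 9), 222) - 265707) = √((-3441 - 13*222 + 264*(-7*((-2 + 6)² - 9)) + 222*(-7*((-2 + 6)² - 9))) - 265707) = √((-3441 - 2886 + 264*(-7*(4² - 9)) + 222*(-7*(4² - 9))) - 265707) = √((-3441 - 2886 + 264*(-7*(16 - 9)) + 222*(-7*(16 - 9))) - 265707) = √((-3441 - 2886 + 264*(-7*7) + 222*(-7*7)) - 265707) = √((-3441 - 2886 + 264*(-49) + 222*(-49)) - 265707) = √((-3441 - 2886 - 12936 - 10878) - 265707) = √(-30141 - 265707) = √(-295848) = 6*I*√8218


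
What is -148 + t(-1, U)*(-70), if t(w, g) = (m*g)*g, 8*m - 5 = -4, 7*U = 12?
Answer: -1216/7 ≈ -173.71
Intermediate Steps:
U = 12/7 (U = (⅐)*12 = 12/7 ≈ 1.7143)
m = ⅛ (m = 5/8 + (⅛)*(-4) = 5/8 - ½ = ⅛ ≈ 0.12500)
t(w, g) = g²/8 (t(w, g) = (g/8)*g = g²/8)
-148 + t(-1, U)*(-70) = -148 + ((12/7)²/8)*(-70) = -148 + ((⅛)*(144/49))*(-70) = -148 + (18/49)*(-70) = -148 - 180/7 = -1216/7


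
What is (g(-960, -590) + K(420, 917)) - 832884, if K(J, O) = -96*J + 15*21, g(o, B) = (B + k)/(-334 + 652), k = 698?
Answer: -46263099/53 ≈ -8.7289e+5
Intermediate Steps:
g(o, B) = 349/159 + B/318 (g(o, B) = (B + 698)/(-334 + 652) = (698 + B)/318 = (698 + B)*(1/318) = 349/159 + B/318)
K(J, O) = 315 - 96*J (K(J, O) = -96*J + 315 = 315 - 96*J)
(g(-960, -590) + K(420, 917)) - 832884 = ((349/159 + (1/318)*(-590)) + (315 - 96*420)) - 832884 = ((349/159 - 295/159) + (315 - 40320)) - 832884 = (18/53 - 40005) - 832884 = -2120247/53 - 832884 = -46263099/53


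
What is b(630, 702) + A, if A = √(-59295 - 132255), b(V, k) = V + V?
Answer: 1260 + 5*I*√7662 ≈ 1260.0 + 437.66*I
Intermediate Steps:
b(V, k) = 2*V
A = 5*I*√7662 (A = √(-191550) = 5*I*√7662 ≈ 437.66*I)
b(630, 702) + A = 2*630 + 5*I*√7662 = 1260 + 5*I*√7662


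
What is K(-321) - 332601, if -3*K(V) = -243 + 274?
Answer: -997834/3 ≈ -3.3261e+5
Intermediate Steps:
K(V) = -31/3 (K(V) = -(-243 + 274)/3 = -⅓*31 = -31/3)
K(-321) - 332601 = -31/3 - 332601 = -997834/3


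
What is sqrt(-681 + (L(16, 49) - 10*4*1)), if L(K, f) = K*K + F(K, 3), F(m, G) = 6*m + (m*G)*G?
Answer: 15*I ≈ 15.0*I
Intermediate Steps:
F(m, G) = 6*m + m*G**2 (F(m, G) = 6*m + (G*m)*G = 6*m + m*G**2)
L(K, f) = K**2 + 15*K (L(K, f) = K*K + K*(6 + 3**2) = K**2 + K*(6 + 9) = K**2 + K*15 = K**2 + 15*K)
sqrt(-681 + (L(16, 49) - 10*4*1)) = sqrt(-681 + (16*(15 + 16) - 10*4*1)) = sqrt(-681 + (16*31 - 40*1)) = sqrt(-681 + (496 - 40)) = sqrt(-681 + 456) = sqrt(-225) = 15*I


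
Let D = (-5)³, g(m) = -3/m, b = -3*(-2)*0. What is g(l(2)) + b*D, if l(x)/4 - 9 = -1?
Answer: -3/32 ≈ -0.093750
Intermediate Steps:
l(x) = 32 (l(x) = 36 + 4*(-1) = 36 - 4 = 32)
b = 0 (b = 6*0 = 0)
D = -125
g(l(2)) + b*D = -3/32 + 0*(-125) = -3*1/32 + 0 = -3/32 + 0 = -3/32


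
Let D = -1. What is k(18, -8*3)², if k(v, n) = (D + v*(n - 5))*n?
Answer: 157552704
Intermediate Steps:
k(v, n) = n*(-1 + v*(-5 + n)) (k(v, n) = (-1 + v*(n - 5))*n = (-1 + v*(-5 + n))*n = n*(-1 + v*(-5 + n)))
k(18, -8*3)² = ((-8*3)*(-1 - 5*18 - 8*3*18))² = (-24*(-1 - 90 - 24*18))² = (-24*(-1 - 90 - 432))² = (-24*(-523))² = 12552² = 157552704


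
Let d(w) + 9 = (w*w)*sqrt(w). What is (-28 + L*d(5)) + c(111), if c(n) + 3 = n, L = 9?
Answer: -1 + 225*sqrt(5) ≈ 502.12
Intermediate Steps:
d(w) = -9 + w**(5/2) (d(w) = -9 + (w*w)*sqrt(w) = -9 + w**2*sqrt(w) = -9 + w**(5/2))
c(n) = -3 + n
(-28 + L*d(5)) + c(111) = (-28 + 9*(-9 + 5**(5/2))) + (-3 + 111) = (-28 + 9*(-9 + 25*sqrt(5))) + 108 = (-28 + (-81 + 225*sqrt(5))) + 108 = (-109 + 225*sqrt(5)) + 108 = -1 + 225*sqrt(5)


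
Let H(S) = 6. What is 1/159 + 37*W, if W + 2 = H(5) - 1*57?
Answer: -311798/159 ≈ -1961.0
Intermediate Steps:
W = -53 (W = -2 + (6 - 1*57) = -2 + (6 - 57) = -2 - 51 = -53)
1/159 + 37*W = 1/159 + 37*(-53) = 1/159 - 1961 = -311798/159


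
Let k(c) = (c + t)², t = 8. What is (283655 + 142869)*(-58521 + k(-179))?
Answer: -12488622720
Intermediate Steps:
k(c) = (8 + c)² (k(c) = (c + 8)² = (8 + c)²)
(283655 + 142869)*(-58521 + k(-179)) = (283655 + 142869)*(-58521 + (8 - 179)²) = 426524*(-58521 + (-171)²) = 426524*(-58521 + 29241) = 426524*(-29280) = -12488622720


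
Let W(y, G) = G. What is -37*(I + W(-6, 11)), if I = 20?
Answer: -1147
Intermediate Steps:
-37*(I + W(-6, 11)) = -37*(20 + 11) = -37*31 = -1147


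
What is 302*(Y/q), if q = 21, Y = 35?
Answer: 1510/3 ≈ 503.33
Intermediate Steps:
302*(Y/q) = 302*(35/21) = 302*(35*(1/21)) = 302*(5/3) = 1510/3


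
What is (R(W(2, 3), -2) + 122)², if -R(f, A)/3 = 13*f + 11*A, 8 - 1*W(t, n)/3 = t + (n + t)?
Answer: 5041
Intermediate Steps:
W(t, n) = 24 - 6*t - 3*n (W(t, n) = 24 - 3*(t + (n + t)) = 24 - 3*(n + 2*t) = 24 + (-6*t - 3*n) = 24 - 6*t - 3*n)
R(f, A) = -39*f - 33*A (R(f, A) = -3*(13*f + 11*A) = -3*(11*A + 13*f) = -39*f - 33*A)
(R(W(2, 3), -2) + 122)² = ((-39*(24 - 6*2 - 3*3) - 33*(-2)) + 122)² = ((-39*(24 - 12 - 9) + 66) + 122)² = ((-39*3 + 66) + 122)² = ((-117 + 66) + 122)² = (-51 + 122)² = 71² = 5041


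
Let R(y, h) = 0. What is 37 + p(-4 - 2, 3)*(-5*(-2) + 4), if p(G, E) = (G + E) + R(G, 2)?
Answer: -5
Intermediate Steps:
p(G, E) = E + G (p(G, E) = (G + E) + 0 = (E + G) + 0 = E + G)
37 + p(-4 - 2, 3)*(-5*(-2) + 4) = 37 + (3 + (-4 - 2))*(-5*(-2) + 4) = 37 + (3 - 6)*(10 + 4) = 37 - 3*14 = 37 - 42 = -5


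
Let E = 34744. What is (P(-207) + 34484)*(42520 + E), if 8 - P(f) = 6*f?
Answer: 2760951776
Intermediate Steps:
P(f) = 8 - 6*f
(P(-207) + 34484)*(42520 + E) = ((8 - 6*(-207)) + 34484)*(42520 + 34744) = ((8 + 1242) + 34484)*77264 = (1250 + 34484)*77264 = 35734*77264 = 2760951776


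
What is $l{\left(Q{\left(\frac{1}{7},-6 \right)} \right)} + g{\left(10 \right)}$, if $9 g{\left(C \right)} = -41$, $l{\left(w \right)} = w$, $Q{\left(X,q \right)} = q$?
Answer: $- \frac{95}{9} \approx -10.556$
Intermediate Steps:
$g{\left(C \right)} = - \frac{41}{9}$ ($g{\left(C \right)} = \frac{1}{9} \left(-41\right) = - \frac{41}{9}$)
$l{\left(Q{\left(\frac{1}{7},-6 \right)} \right)} + g{\left(10 \right)} = -6 - \frac{41}{9} = - \frac{95}{9}$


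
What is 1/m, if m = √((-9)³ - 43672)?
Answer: -I*√44401/44401 ≈ -0.0047457*I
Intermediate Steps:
m = I*√44401 (m = √(-729 - 43672) = √(-44401) = I*√44401 ≈ 210.72*I)
1/m = 1/(I*√44401) = -I*√44401/44401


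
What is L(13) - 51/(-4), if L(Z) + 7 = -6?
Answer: -1/4 ≈ -0.25000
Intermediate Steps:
L(Z) = -13 (L(Z) = -7 - 6 = -13)
L(13) - 51/(-4) = -13 - 51/(-4) = -13 - 1/4*(-51) = -13 + 51/4 = -1/4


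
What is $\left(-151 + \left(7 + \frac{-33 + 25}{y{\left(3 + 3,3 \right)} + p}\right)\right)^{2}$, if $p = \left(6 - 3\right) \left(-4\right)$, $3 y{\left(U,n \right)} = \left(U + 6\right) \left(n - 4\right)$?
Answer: $\frac{82369}{4} \approx 20592.0$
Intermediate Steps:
$y{\left(U,n \right)} = \frac{\left(-4 + n\right) \left(6 + U\right)}{3}$ ($y{\left(U,n \right)} = \frac{\left(U + 6\right) \left(n - 4\right)}{3} = \frac{\left(6 + U\right) \left(-4 + n\right)}{3} = \frac{\left(-4 + n\right) \left(6 + U\right)}{3}$)
$p = -12$ ($p = 3 \left(-4\right) = -12$)
$\left(-151 + \left(7 + \frac{-33 + 25}{y{\left(3 + 3,3 \right)} + p}\right)\right)^{2} = \left(-151 + \left(7 + \frac{-33 + 25}{\left(-8 + 2 \cdot 3 - \frac{4 \left(3 + 3\right)}{3} + \frac{1}{3} \left(3 + 3\right) 3\right) - 12}\right)\right)^{2} = \left(-151 + \left(7 - \frac{8}{\left(-8 + 6 - 8 + \frac{1}{3} \cdot 6 \cdot 3\right) - 12}\right)\right)^{2} = \left(-151 + \left(7 - \frac{8}{\left(-8 + 6 - 8 + 6\right) - 12}\right)\right)^{2} = \left(-151 + \left(7 - \frac{8}{-4 - 12}\right)\right)^{2} = \left(-151 + \left(7 - \frac{8}{-16}\right)\right)^{2} = \left(-151 + \left(7 - - \frac{1}{2}\right)\right)^{2} = \left(-151 + \left(7 + \frac{1}{2}\right)\right)^{2} = \left(-151 + \frac{15}{2}\right)^{2} = \left(- \frac{287}{2}\right)^{2} = \frac{82369}{4}$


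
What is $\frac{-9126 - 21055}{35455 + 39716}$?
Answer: $- \frac{30181}{75171} \approx -0.4015$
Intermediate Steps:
$\frac{-9126 - 21055}{35455 + 39716} = - \frac{30181}{75171}$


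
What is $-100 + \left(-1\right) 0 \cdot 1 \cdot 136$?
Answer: $-100$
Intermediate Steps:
$-100 + \left(-1\right) 0 \cdot 1 \cdot 136 = -100 + 0 \cdot 1 \cdot 136 = -100 + 0 \cdot 136 = -100 + 0 = -100$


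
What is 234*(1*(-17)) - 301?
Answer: -4279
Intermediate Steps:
234*(1*(-17)) - 301 = 234*(-17) - 301 = -3978 - 301 = -4279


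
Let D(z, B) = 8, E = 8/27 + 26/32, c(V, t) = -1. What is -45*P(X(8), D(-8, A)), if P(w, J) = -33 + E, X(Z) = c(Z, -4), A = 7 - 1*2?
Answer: 68885/48 ≈ 1435.1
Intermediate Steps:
A = 5 (A = 7 - 2 = 5)
X(Z) = -1
E = 479/432 (E = 8*(1/27) + 26*(1/32) = 8/27 + 13/16 = 479/432 ≈ 1.1088)
P(w, J) = -13777/432 (P(w, J) = -33 + 479/432 = -13777/432)
-45*P(X(8), D(-8, A)) = -45*(-13777/432) = 68885/48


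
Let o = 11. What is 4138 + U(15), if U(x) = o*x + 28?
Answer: 4331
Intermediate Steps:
U(x) = 28 + 11*x (U(x) = 11*x + 28 = 28 + 11*x)
4138 + U(15) = 4138 + (28 + 11*15) = 4138 + (28 + 165) = 4138 + 193 = 4331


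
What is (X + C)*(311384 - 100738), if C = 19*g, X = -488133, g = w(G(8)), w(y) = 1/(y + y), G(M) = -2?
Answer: -205648528973/2 ≈ -1.0282e+11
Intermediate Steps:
w(y) = 1/(2*y)
g = -¼ (g = (½)/(-2) = (½)*(-½) = -¼ ≈ -0.25000)
C = -19/4 (C = 19*(-¼) = -19/4 ≈ -4.7500)
(X + C)*(311384 - 100738) = (-488133 - 19/4)*(311384 - 100738) = -1952551/4*210646 = -205648528973/2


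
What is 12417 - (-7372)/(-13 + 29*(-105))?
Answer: 18981907/1529 ≈ 12415.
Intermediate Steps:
12417 - (-7372)/(-13 + 29*(-105)) = 12417 - (-7372)/(-13 - 3045) = 12417 - (-7372)/(-3058) = 12417 - (-7372)*(-1)/3058 = 12417 - 1*3686/1529 = 12417 - 3686/1529 = 18981907/1529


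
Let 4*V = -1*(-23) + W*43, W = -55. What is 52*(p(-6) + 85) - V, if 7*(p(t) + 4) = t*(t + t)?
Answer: 74653/14 ≈ 5332.4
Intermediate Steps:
p(t) = -4 + 2*t²/7 (p(t) = -4 + (t*(t + t))/7 = -4 + (t*(2*t))/7 = -4 + (2*t²)/7 = -4 + 2*t²/7)
V = -1171/2 (V = (-1*(-23) - 55*43)/4 = (23 - 2365)/4 = (¼)*(-2342) = -1171/2 ≈ -585.50)
52*(p(-6) + 85) - V = 52*((-4 + (2/7)*(-6)²) + 85) - 1*(-1171/2) = 52*((-4 + (2/7)*36) + 85) + 1171/2 = 52*((-4 + 72/7) + 85) + 1171/2 = 52*(44/7 + 85) + 1171/2 = 52*(639/7) + 1171/2 = 33228/7 + 1171/2 = 74653/14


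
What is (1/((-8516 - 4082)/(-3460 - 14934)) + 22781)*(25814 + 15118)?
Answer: 5874016899312/6299 ≈ 9.3253e+8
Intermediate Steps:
(1/((-8516 - 4082)/(-3460 - 14934)) + 22781)*(25814 + 15118) = (1/(-12598/(-18394)) + 22781)*40932 = (1/(-12598*(-1/18394)) + 22781)*40932 = (1/(6299/9197) + 22781)*40932 = (9197/6299 + 22781)*40932 = (143506716/6299)*40932 = 5874016899312/6299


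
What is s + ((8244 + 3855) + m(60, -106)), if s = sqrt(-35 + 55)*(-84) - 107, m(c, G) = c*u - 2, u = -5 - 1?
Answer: 11630 - 168*sqrt(5) ≈ 11254.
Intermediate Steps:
u = -6
m(c, G) = -2 - 6*c (m(c, G) = c*(-6) - 2 = -6*c - 2 = -2 - 6*c)
s = -107 - 168*sqrt(5) (s = sqrt(20)*(-84) - 107 = (2*sqrt(5))*(-84) - 107 = -168*sqrt(5) - 107 = -107 - 168*sqrt(5) ≈ -482.66)
s + ((8244 + 3855) + m(60, -106)) = (-107 - 168*sqrt(5)) + ((8244 + 3855) + (-2 - 6*60)) = (-107 - 168*sqrt(5)) + (12099 + (-2 - 360)) = (-107 - 168*sqrt(5)) + (12099 - 362) = (-107 - 168*sqrt(5)) + 11737 = 11630 - 168*sqrt(5)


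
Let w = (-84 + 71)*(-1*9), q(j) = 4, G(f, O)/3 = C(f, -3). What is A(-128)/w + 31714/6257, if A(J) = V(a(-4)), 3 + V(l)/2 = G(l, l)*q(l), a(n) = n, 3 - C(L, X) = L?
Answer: 524908/81341 ≈ 6.4532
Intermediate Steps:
C(L, X) = 3 - L
G(f, O) = 9 - 3*f (G(f, O) = 3*(3 - f) = 9 - 3*f)
w = 117 (w = -13*(-9) = 117)
V(l) = 66 - 24*l (V(l) = -6 + 2*((9 - 3*l)*4) = -6 + 2*(36 - 12*l) = -6 + (72 - 24*l) = 66 - 24*l)
A(J) = 162 (A(J) = 66 - 24*(-4) = 66 + 96 = 162)
A(-128)/w + 31714/6257 = 162/117 + 31714/6257 = 162*(1/117) + 31714*(1/6257) = 18/13 + 31714/6257 = 524908/81341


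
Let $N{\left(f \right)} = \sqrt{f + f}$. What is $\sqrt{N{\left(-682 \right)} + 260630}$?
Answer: $\sqrt{260630 + 2 i \sqrt{341}} \approx 510.52 + 0.036 i$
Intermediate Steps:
$N{\left(f \right)} = \sqrt{2} \sqrt{f}$ ($N{\left(f \right)} = \sqrt{2 f} = \sqrt{2} \sqrt{f}$)
$\sqrt{N{\left(-682 \right)} + 260630} = \sqrt{\sqrt{2} \sqrt{-682} + 260630} = \sqrt{\sqrt{2} i \sqrt{682} + 260630} = \sqrt{2 i \sqrt{341} + 260630} = \sqrt{260630 + 2 i \sqrt{341}}$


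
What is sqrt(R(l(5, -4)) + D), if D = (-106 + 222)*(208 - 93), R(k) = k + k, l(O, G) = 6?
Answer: 2*sqrt(3338) ≈ 115.55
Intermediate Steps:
R(k) = 2*k
D = 13340 (D = 116*115 = 13340)
sqrt(R(l(5, -4)) + D) = sqrt(2*6 + 13340) = sqrt(12 + 13340) = sqrt(13352) = 2*sqrt(3338)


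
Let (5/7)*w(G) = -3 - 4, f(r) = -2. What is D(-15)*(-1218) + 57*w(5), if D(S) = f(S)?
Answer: 9387/5 ≈ 1877.4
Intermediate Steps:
w(G) = -49/5 (w(G) = 7*(-3 - 4)/5 = (7/5)*(-7) = -49/5)
D(S) = -2
D(-15)*(-1218) + 57*w(5) = -2*(-1218) + 57*(-49/5) = 2436 - 2793/5 = 9387/5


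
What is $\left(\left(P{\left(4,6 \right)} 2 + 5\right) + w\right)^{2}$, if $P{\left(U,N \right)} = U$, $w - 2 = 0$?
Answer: $225$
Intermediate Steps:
$w = 2$ ($w = 2 + 0 = 2$)
$\left(\left(P{\left(4,6 \right)} 2 + 5\right) + w\right)^{2} = \left(\left(4 \cdot 2 + 5\right) + 2\right)^{2} = \left(\left(8 + 5\right) + 2\right)^{2} = \left(13 + 2\right)^{2} = 15^{2} = 225$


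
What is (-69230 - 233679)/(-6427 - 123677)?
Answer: 302909/130104 ≈ 2.3282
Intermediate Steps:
(-69230 - 233679)/(-6427 - 123677) = -302909/(-130104) = -302909*(-1/130104) = 302909/130104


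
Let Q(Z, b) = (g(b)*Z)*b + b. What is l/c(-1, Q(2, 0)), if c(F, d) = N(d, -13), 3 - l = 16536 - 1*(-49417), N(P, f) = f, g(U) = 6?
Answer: 65950/13 ≈ 5073.1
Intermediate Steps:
Q(Z, b) = b + 6*Z*b (Q(Z, b) = (6*Z)*b + b = 6*Z*b + b = b + 6*Z*b)
l = -65950 (l = 3 - (16536 - 1*(-49417)) = 3 - (16536 + 49417) = 3 - 1*65953 = 3 - 65953 = -65950)
c(F, d) = -13
l/c(-1, Q(2, 0)) = -65950/(-13) = -65950*(-1/13) = 65950/13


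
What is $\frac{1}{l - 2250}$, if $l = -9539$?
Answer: $- \frac{1}{11789} \approx -8.4825 \cdot 10^{-5}$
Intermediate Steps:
$\frac{1}{l - 2250} = \frac{1}{-9539 - 2250} = \frac{1}{-11789} = - \frac{1}{11789}$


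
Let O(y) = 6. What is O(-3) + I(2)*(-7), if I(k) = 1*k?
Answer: -8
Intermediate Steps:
I(k) = k
O(-3) + I(2)*(-7) = 6 + 2*(-7) = 6 - 14 = -8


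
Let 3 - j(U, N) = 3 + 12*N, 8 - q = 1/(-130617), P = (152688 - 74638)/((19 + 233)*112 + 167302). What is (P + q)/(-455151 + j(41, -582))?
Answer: -107253504356/5722872885539757 ≈ -1.8741e-5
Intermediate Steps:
P = 39025/97763 (P = 78050/(252*112 + 167302) = 78050/(28224 + 167302) = 78050/195526 = 78050*(1/195526) = 39025/97763 ≈ 0.39918)
q = 1044937/130617 (q = 8 - 1/(-130617) = 8 - 1*(-1/130617) = 8 + 1/130617 = 1044937/130617 ≈ 8.0000)
j(U, N) = -12*N (j(U, N) = 3 - (3 + 12*N) = 3 + (-3 - 12*N) = -12*N)
(P + q)/(-455151 + j(41, -582)) = (39025/97763 + 1044937/130617)/(-455151 - 12*(-582)) = 107253504356/(12769509771*(-455151 + 6984)) = (107253504356/12769509771)/(-448167) = (107253504356/12769509771)*(-1/448167) = -107253504356/5722872885539757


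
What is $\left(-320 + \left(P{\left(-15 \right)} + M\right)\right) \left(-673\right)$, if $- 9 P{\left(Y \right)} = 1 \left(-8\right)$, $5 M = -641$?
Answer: $\frac{13546817}{45} \approx 3.0104 \cdot 10^{5}$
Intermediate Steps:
$M = - \frac{641}{5}$ ($M = \frac{1}{5} \left(-641\right) = - \frac{641}{5} \approx -128.2$)
$P{\left(Y \right)} = \frac{8}{9}$ ($P{\left(Y \right)} = - \frac{1 \left(-8\right)}{9} = \left(- \frac{1}{9}\right) \left(-8\right) = \frac{8}{9}$)
$\left(-320 + \left(P{\left(-15 \right)} + M\right)\right) \left(-673\right) = \left(-320 + \left(\frac{8}{9} - \frac{641}{5}\right)\right) \left(-673\right) = \left(-320 - \frac{5729}{45}\right) \left(-673\right) = \left(- \frac{20129}{45}\right) \left(-673\right) = \frac{13546817}{45}$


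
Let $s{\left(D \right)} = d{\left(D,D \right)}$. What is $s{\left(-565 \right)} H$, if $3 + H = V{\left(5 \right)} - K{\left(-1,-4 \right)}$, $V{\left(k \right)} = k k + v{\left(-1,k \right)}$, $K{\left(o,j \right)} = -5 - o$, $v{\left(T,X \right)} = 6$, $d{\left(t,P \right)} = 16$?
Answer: $512$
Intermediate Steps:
$V{\left(k \right)} = 6 + k^{2}$ ($V{\left(k \right)} = k k + 6 = k^{2} + 6 = 6 + k^{2}$)
$s{\left(D \right)} = 16$
$H = 32$ ($H = -3 - \left(-11 + 1 - 25\right) = -3 + \left(\left(6 + 25\right) - \left(-5 + 1\right)\right) = -3 + \left(31 - -4\right) = -3 + \left(31 + 4\right) = -3 + 35 = 32$)
$s{\left(-565 \right)} H = 16 \cdot 32 = 512$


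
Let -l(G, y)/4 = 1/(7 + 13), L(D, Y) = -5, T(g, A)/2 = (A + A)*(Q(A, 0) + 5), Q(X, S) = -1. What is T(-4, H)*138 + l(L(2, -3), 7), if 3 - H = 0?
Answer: 33119/5 ≈ 6623.8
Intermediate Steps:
H = 3 (H = 3 - 1*0 = 3 + 0 = 3)
T(g, A) = 16*A (T(g, A) = 2*((A + A)*(-1 + 5)) = 2*((2*A)*4) = 2*(8*A) = 16*A)
l(G, y) = -⅕ (l(G, y) = -4/(7 + 13) = -4/20 = -4*1/20 = -⅕)
T(-4, H)*138 + l(L(2, -3), 7) = (16*3)*138 - ⅕ = 48*138 - ⅕ = 6624 - ⅕ = 33119/5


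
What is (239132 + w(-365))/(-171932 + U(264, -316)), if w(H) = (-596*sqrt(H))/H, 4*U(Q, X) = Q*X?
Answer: -59783/48197 - 149*I*sqrt(365)/17591905 ≈ -1.2404 - 0.00016182*I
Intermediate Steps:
U(Q, X) = Q*X/4 (U(Q, X) = (Q*X)/4 = Q*X/4)
w(H) = -596/sqrt(H)
(239132 + w(-365))/(-171932 + U(264, -316)) = (239132 - (-596)*I*sqrt(365)/365)/(-171932 + (1/4)*264*(-316)) = (239132 - (-596)*I*sqrt(365)/365)/(-171932 - 20856) = (239132 + 596*I*sqrt(365)/365)/(-192788) = (239132 + 596*I*sqrt(365)/365)*(-1/192788) = -59783/48197 - 149*I*sqrt(365)/17591905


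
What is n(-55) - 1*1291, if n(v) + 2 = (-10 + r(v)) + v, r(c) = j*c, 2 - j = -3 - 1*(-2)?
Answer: -1523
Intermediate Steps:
j = 3 (j = 2 - (-3 - 1*(-2)) = 2 - (-3 + 2) = 2 - 1*(-1) = 2 + 1 = 3)
r(c) = 3*c
n(v) = -12 + 4*v (n(v) = -2 + ((-10 + 3*v) + v) = -2 + (-10 + 4*v) = -12 + 4*v)
n(-55) - 1*1291 = (-12 + 4*(-55)) - 1*1291 = (-12 - 220) - 1291 = -232 - 1291 = -1523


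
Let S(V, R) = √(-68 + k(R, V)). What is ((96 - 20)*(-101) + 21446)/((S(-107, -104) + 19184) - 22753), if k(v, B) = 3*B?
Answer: -546057/141535 - 153*I*√389/141535 ≈ -3.8581 - 0.021321*I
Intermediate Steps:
S(V, R) = √(-68 + 3*V)
((96 - 20)*(-101) + 21446)/((S(-107, -104) + 19184) - 22753) = ((96 - 20)*(-101) + 21446)/((√(-68 + 3*(-107)) + 19184) - 22753) = (76*(-101) + 21446)/((√(-68 - 321) + 19184) - 22753) = (-7676 + 21446)/((√(-389) + 19184) - 22753) = 13770/((I*√389 + 19184) - 22753) = 13770/((19184 + I*√389) - 22753) = 13770/(-3569 + I*√389)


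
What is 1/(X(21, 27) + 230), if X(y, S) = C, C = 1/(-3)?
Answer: 3/689 ≈ 0.0043541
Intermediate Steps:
C = -⅓ ≈ -0.33333
X(y, S) = -⅓
1/(X(21, 27) + 230) = 1/(-⅓ + 230) = 1/(689/3) = 3/689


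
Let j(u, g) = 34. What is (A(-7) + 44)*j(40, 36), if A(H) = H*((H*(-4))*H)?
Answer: 48144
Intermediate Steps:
A(H) = -4*H³ (A(H) = H*((-4*H)*H) = H*(-4*H²) = -4*H³)
(A(-7) + 44)*j(40, 36) = (-4*(-7)³ + 44)*34 = (-4*(-343) + 44)*34 = (1372 + 44)*34 = 1416*34 = 48144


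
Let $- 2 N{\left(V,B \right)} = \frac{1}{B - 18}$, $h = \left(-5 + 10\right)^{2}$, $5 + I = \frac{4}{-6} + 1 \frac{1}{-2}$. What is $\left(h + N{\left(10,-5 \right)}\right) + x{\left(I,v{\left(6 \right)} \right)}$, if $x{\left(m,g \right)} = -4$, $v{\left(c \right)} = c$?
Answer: $\frac{967}{46} \approx 21.022$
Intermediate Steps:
$I = - \frac{37}{6}$ ($I = -5 + \left(\frac{4}{-6} + 1 \frac{1}{-2}\right) = -5 + \left(4 \left(- \frac{1}{6}\right) + 1 \left(- \frac{1}{2}\right)\right) = -5 - \frac{7}{6} = - \frac{37}{6} \approx -6.1667$)
$h = 25$ ($h = 5^{2} = 25$)
$N{\left(V,B \right)} = - \frac{1}{2 \left(-18 + B\right)}$ ($N{\left(V,B \right)} = - \frac{1}{2 \left(B - 18\right)} = - \frac{1}{2 \left(-18 + B\right)}$)
$\left(h + N{\left(10,-5 \right)}\right) + x{\left(I,v{\left(6 \right)} \right)} = \left(25 - \frac{1}{-36 + 2 \left(-5\right)}\right) - 4 = \left(25 - \frac{1}{-36 - 10}\right) - 4 = \left(25 - \frac{1}{-46}\right) - 4 = \left(25 - - \frac{1}{46}\right) - 4 = \left(25 + \frac{1}{46}\right) - 4 = \frac{1151}{46} - 4 = \frac{967}{46}$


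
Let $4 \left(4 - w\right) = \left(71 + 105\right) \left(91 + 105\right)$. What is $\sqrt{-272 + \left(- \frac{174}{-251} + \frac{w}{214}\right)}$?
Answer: $\frac{2 i \sqrt{56186831418}}{26857} \approx 17.652 i$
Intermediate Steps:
$w = -8620$ ($w = 4 - \frac{\left(71 + 105\right) \left(91 + 105\right)}{4} = 4 - \frac{176 \cdot 196}{4} = 4 - 8624 = -8620$)
$\sqrt{-272 + \left(- \frac{174}{-251} + \frac{w}{214}\right)} = \sqrt{-272 - \left(- \frac{174}{251} + \frac{4310}{107}\right)} = \sqrt{-272 - \frac{1063192}{26857}} = \sqrt{- \frac{8368296}{26857}} = \frac{2 i \sqrt{56186831418}}{26857}$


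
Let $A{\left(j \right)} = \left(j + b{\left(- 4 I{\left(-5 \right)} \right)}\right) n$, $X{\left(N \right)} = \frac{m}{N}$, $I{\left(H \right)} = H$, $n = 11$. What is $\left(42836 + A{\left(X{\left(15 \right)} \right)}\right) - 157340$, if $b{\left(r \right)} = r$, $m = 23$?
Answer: $- \frac{1714007}{15} \approx -1.1427 \cdot 10^{5}$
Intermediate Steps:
$X{\left(N \right)} = \frac{23}{N}$
$A{\left(j \right)} = 220 + 11 j$ ($A{\left(j \right)} = \left(j - -20\right) 11 = \left(j + 20\right) 11 = \left(20 + j\right) 11 = 220 + 11 j$)
$\left(42836 + A{\left(X{\left(15 \right)} \right)}\right) - 157340 = \left(42836 + \left(220 + 11 \cdot \frac{23}{15}\right)\right) - 157340 = \left(42836 + \left(220 + \frac{253}{15}\right)\right) - 157340 = \left(42836 + \frac{3553}{15}\right) - 157340 = \frac{646093}{15} - 157340 = - \frac{1714007}{15}$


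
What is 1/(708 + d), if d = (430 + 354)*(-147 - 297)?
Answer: -1/347388 ≈ -2.8786e-6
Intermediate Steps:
d = -348096 (d = 784*(-444) = -348096)
1/(708 + d) = 1/(708 - 348096) = 1/(-347388) = -1/347388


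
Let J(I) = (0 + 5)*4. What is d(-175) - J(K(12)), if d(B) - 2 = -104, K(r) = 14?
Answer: -122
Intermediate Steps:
d(B) = -102 (d(B) = 2 - 104 = -102)
J(I) = 20 (J(I) = 5*4 = 20)
d(-175) - J(K(12)) = -102 - 1*20 = -102 - 20 = -122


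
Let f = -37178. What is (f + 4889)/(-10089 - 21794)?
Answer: 32289/31883 ≈ 1.0127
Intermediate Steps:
(f + 4889)/(-10089 - 21794) = (-37178 + 4889)/(-10089 - 21794) = -32289/(-31883) = -32289*(-1/31883) = 32289/31883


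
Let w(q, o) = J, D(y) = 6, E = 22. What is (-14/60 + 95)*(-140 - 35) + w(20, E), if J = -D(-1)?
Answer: -99541/6 ≈ -16590.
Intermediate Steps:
J = -6 (J = -1*6 = -6)
w(q, o) = -6
(-14/60 + 95)*(-140 - 35) + w(20, E) = (-14/60 + 95)*(-140 - 35) - 6 = (-14*1/60 + 95)*(-175) - 6 = (-7/30 + 95)*(-175) - 6 = (2843/30)*(-175) - 6 = -99505/6 - 6 = -99541/6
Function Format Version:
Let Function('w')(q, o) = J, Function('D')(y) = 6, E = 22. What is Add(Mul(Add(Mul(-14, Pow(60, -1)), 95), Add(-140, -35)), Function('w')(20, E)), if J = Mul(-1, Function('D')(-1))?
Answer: Rational(-99541, 6) ≈ -16590.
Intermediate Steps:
J = -6 (J = Mul(-1, 6) = -6)
Function('w')(q, o) = -6
Add(Mul(Add(Mul(-14, Pow(60, -1)), 95), Add(-140, -35)), Function('w')(20, E)) = Add(Mul(Add(Mul(-14, Pow(60, -1)), 95), Add(-140, -35)), -6) = Add(Mul(Add(Mul(-14, Rational(1, 60)), 95), -175), -6) = Add(Mul(Add(Rational(-7, 30), 95), -175), -6) = Add(Mul(Rational(2843, 30), -175), -6) = Add(Rational(-99505, 6), -6) = Rational(-99541, 6)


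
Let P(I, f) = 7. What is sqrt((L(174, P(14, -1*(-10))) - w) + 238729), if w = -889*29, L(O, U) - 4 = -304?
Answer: sqrt(264210) ≈ 514.01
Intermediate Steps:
L(O, U) = -300 (L(O, U) = 4 - 304 = -300)
w = -25781
sqrt((L(174, P(14, -1*(-10))) - w) + 238729) = sqrt((-300 - 1*(-25781)) + 238729) = sqrt((-300 + 25781) + 238729) = sqrt(25481 + 238729) = sqrt(264210)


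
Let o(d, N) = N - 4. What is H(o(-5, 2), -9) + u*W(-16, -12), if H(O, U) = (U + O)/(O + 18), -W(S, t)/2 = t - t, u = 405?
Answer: -11/16 ≈ -0.68750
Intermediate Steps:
W(S, t) = 0 (W(S, t) = -2*(t - t) = -2*0 = 0)
o(d, N) = -4 + N
H(O, U) = (O + U)/(18 + O)
H(o(-5, 2), -9) + u*W(-16, -12) = ((-4 + 2) - 9)/(18 + (-4 + 2)) + 405*0 = (-2 - 9)/(18 - 2) + 0 = -11/16 + 0 = -11/16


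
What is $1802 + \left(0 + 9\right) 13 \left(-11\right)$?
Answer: $515$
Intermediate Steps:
$1802 + \left(0 + 9\right) 13 \left(-11\right) = 1802 + 9 \cdot 13 \left(-11\right) = 1802 + 117 \left(-11\right) = 1802 - 1287 = 515$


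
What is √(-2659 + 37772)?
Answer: √35113 ≈ 187.38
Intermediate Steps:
√(-2659 + 37772) = √35113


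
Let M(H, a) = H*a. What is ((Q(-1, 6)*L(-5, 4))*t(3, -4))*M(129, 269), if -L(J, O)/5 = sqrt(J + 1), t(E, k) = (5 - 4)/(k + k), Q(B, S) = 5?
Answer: 867525*I/4 ≈ 2.1688e+5*I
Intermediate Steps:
t(E, k) = 1/(2*k)
L(J, O) = -5*sqrt(1 + J) (L(J, O) = -5*sqrt(J + 1) = -5*sqrt(1 + J))
((Q(-1, 6)*L(-5, 4))*t(3, -4))*M(129, 269) = ((5*(-5*sqrt(1 - 5)))*((1/2)/(-4)))*(129*269) = ((5*(-10*I))*((1/2)*(-1/4)))*34701 = ((5*(-10*I))*(-1/8))*34701 = (-50*I*(-1/8))*34701 = (25*I/4)*34701 = 867525*I/4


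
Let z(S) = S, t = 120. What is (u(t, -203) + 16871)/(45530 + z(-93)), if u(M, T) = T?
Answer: 16668/45437 ≈ 0.36684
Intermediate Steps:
(u(t, -203) + 16871)/(45530 + z(-93)) = (-203 + 16871)/(45530 - 93) = 16668/45437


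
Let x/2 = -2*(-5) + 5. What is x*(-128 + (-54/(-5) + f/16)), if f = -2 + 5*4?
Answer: -13929/4 ≈ -3482.3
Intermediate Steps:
f = 18 (f = -2 + 20 = 18)
x = 30 (x = 2*(-2*(-5) + 5) = 2*(10 + 5) = 2*15 = 30)
x*(-128 + (-54/(-5) + f/16)) = 30*(-128 + (-54/(-5) + 18/16)) = 30*(-128 + (-54*(-⅕) + 18*(1/16))) = 30*(-128 + (54/5 + 9/8)) = 30*(-128 + 477/40) = 30*(-4643/40) = -13929/4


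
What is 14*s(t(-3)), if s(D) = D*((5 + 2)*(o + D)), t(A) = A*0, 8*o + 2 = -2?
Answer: 0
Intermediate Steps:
o = -½ (o = -¼ + (⅛)*(-2) = -¼ - ¼ = -½ ≈ -0.50000)
t(A) = 0
s(D) = D*(-7/2 + 7*D) (s(D) = D*((5 + 2)*(-½ + D)) = D*(7*(-½ + D)) = D*(-7/2 + 7*D))
14*s(t(-3)) = 14*((7/2)*0*(-1 + 2*0)) = 14*((7/2)*0*(-1 + 0)) = 14*((7/2)*0*(-1)) = 14*0 = 0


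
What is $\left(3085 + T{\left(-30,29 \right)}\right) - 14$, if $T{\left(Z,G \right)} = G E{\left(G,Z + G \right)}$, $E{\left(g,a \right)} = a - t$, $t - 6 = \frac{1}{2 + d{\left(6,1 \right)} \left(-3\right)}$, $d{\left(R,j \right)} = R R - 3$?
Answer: $\frac{278225}{97} \approx 2868.3$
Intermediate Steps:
$d{\left(R,j \right)} = -3 + R^{2}$ ($d{\left(R,j \right)} = R^{2} - 3 = -3 + R^{2}$)
$t = \frac{581}{97}$ ($t = 6 + \frac{1}{2 + \left(-3 + 6^{2}\right) \left(-3\right)} = 6 + \frac{1}{2 + \left(-3 + 36\right) \left(-3\right)} = 6 + \frac{1}{2 + 33 \left(-3\right)} = 6 + \frac{1}{2 - 99} = 6 + \frac{1}{-97} = 6 - \frac{1}{97} = \frac{581}{97} \approx 5.9897$)
$E{\left(g,a \right)} = - \frac{581}{97} + a$ ($E{\left(g,a \right)} = a - \frac{581}{97} = - \frac{581}{97} + a$)
$T{\left(Z,G \right)} = G \left(- \frac{581}{97} + G + Z\right)$ ($T{\left(Z,G \right)} = G \left(- \frac{581}{97} + \left(Z + G\right)\right) = G \left(- \frac{581}{97} + \left(G + Z\right)\right) = G \left(- \frac{581}{97} + G + Z\right)$)
$\left(3085 + T{\left(-30,29 \right)}\right) - 14 = \left(3085 + \frac{1}{97} \cdot 29 \left(-581 + 97 \cdot 29 + 97 \left(-30\right)\right)\right) - 14 = \left(3085 + \frac{1}{97} \cdot 29 \left(-581 + 2813 - 2910\right)\right) - 14 = \left(3085 + \frac{1}{97} \cdot 29 \left(-678\right)\right) - 14 = \left(3085 - \frac{19662}{97}\right) - 14 = \frac{279583}{97} - 14 = \frac{278225}{97}$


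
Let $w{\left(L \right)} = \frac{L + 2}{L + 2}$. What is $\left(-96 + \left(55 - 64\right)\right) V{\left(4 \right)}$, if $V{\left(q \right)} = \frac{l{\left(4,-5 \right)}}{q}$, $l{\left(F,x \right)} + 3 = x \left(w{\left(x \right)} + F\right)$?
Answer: $735$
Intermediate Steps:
$w{\left(L \right)} = 1$ ($w{\left(L \right)} = \frac{2 + L}{2 + L} = 1$)
$l{\left(F,x \right)} = -3 + x \left(1 + F\right)$
$V{\left(q \right)} = - \frac{28}{q}$ ($V{\left(q \right)} = \frac{-3 - 5 + 4 \left(-5\right)}{q} = \frac{-3 - 5 - 20}{q} = - \frac{28}{q}$)
$\left(-96 + \left(55 - 64\right)\right) V{\left(4 \right)} = \left(-96 + \left(55 - 64\right)\right) \left(- \frac{28}{4}\right) = \left(-96 + \left(55 - 64\right)\right) \left(\left(-28\right) \frac{1}{4}\right) = \left(-96 - 9\right) \left(-7\right) = \left(-105\right) \left(-7\right) = 735$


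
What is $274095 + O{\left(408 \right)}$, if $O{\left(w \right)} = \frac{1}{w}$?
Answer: $\frac{111830761}{408} \approx 2.741 \cdot 10^{5}$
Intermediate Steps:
$274095 + O{\left(408 \right)} = 274095 + \frac{1}{408} = \frac{111830761}{408}$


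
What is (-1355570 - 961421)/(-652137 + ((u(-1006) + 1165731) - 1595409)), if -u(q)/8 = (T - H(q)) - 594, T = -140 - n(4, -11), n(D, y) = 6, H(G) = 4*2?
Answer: 2316991/1075831 ≈ 2.1537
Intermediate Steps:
H(G) = 8
T = -146 (T = -140 - 1*6 = -140 - 6 = -146)
u(q) = 5984 (u(q) = -8*((-146 - 1*8) - 594) = -8*((-146 - 8) - 594) = -8*(-154 - 594) = -8*(-748) = 5984)
(-1355570 - 961421)/(-652137 + ((u(-1006) + 1165731) - 1595409)) = (-1355570 - 961421)/(-652137 + ((5984 + 1165731) - 1595409)) = -2316991/(-652137 + (1171715 - 1595409)) = -2316991/(-652137 - 423694) = -2316991/(-1075831) = -2316991*(-1/1075831) = 2316991/1075831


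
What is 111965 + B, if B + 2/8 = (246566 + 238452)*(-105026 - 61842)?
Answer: -323735486637/4 ≈ -8.0934e+10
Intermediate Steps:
B = -323735934497/4 (B = -¼ + (246566 + 238452)*(-105026 - 61842) = -¼ + 485018*(-166868) = -¼ - 80933983624 = -323735934497/4 ≈ -8.0934e+10)
111965 + B = 111965 - 323735934497/4 = -323735486637/4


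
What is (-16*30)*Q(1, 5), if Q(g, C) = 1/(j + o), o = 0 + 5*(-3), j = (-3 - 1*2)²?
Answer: -48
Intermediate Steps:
j = 25 (j = (-3 - 2)² = (-5)² = 25)
o = -15 (o = 0 - 15 = -15)
Q(g, C) = ⅒ (Q(g, C) = 1/(25 - 15) = 1/10 = ⅒)
(-16*30)*Q(1, 5) = -16*30*(⅒) = -480*⅒ = -48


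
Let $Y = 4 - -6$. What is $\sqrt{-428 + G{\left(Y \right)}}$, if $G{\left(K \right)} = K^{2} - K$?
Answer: $13 i \sqrt{2} \approx 18.385 i$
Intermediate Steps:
$Y = 10$ ($Y = 4 + 6 = 10$)
$\sqrt{-428 + G{\left(Y \right)}} = \sqrt{-428 + 10 \left(-1 + 10\right)} = \sqrt{-428 + 10 \cdot 9} = \sqrt{-428 + 90} = \sqrt{-338} = 13 i \sqrt{2}$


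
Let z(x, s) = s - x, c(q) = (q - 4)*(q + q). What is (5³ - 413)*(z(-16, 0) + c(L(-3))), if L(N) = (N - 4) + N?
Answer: -85248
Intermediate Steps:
L(N) = -4 + 2*N (L(N) = (-4 + N) + N = -4 + 2*N)
c(q) = 2*q*(-4 + q) (c(q) = (-4 + q)*(2*q) = 2*q*(-4 + q))
(5³ - 413)*(z(-16, 0) + c(L(-3))) = (5³ - 413)*((0 - 1*(-16)) + 2*(-4 + 2*(-3))*(-4 + (-4 + 2*(-3)))) = (125 - 413)*((0 + 16) + 2*(-4 - 6)*(-4 + (-4 - 6))) = -288*(16 + 2*(-10)*(-4 - 10)) = -288*(16 + 2*(-10)*(-14)) = -288*(16 + 280) = -288*296 = -85248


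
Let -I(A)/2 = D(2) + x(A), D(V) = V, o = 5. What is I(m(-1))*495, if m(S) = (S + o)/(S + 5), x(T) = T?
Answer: -2970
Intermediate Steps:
m(S) = 1 (m(S) = (S + 5)/(S + 5) = (5 + S)/(5 + S) = 1)
I(A) = -4 - 2*A (I(A) = -2*(2 + A) = -4 - 2*A)
I(m(-1))*495 = (-4 - 2*1)*495 = (-4 - 2)*495 = -6*495 = -2970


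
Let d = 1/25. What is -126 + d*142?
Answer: -3008/25 ≈ -120.32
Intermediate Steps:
d = 1/25 ≈ 0.040000
-126 + d*142 = -126 + (1/25)*142 = -126 + 142/25 = -3008/25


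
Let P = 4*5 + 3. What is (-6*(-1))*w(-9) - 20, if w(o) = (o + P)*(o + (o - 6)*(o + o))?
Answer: 21904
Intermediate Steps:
P = 23 (P = 20 + 3 = 23)
w(o) = (23 + o)*(o + 2*o*(-6 + o)) (w(o) = (o + 23)*(o + (o - 6)*(o + o)) = (23 + o)*(o + (-6 + o)*(2*o)) = (23 + o)*(o + 2*o*(-6 + o)))
(-6*(-1))*w(-9) - 20 = (-6*(-1))*(-9*(-253 + 2*(-9)² + 35*(-9))) - 20 = 6*(-9*(-253 + 2*81 - 315)) - 20 = 6*(-9*(-253 + 162 - 315)) - 20 = 6*(-9*(-406)) - 20 = 6*3654 - 20 = 21924 - 20 = 21904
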